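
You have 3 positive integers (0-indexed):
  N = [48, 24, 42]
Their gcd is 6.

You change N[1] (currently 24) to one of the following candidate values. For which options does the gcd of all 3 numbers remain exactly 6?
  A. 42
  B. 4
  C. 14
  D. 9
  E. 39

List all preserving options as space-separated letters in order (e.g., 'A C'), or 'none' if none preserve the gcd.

Answer: A

Derivation:
Old gcd = 6; gcd of others (without N[1]) = 6
New gcd for candidate v: gcd(6, v). Preserves old gcd iff gcd(6, v) = 6.
  Option A: v=42, gcd(6,42)=6 -> preserves
  Option B: v=4, gcd(6,4)=2 -> changes
  Option C: v=14, gcd(6,14)=2 -> changes
  Option D: v=9, gcd(6,9)=3 -> changes
  Option E: v=39, gcd(6,39)=3 -> changes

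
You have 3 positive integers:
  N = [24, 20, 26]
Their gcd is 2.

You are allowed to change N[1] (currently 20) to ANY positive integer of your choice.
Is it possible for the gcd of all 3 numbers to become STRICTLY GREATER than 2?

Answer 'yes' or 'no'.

Current gcd = 2
gcd of all OTHER numbers (without N[1]=20): gcd([24, 26]) = 2
The new gcd after any change is gcd(2, new_value).
This can be at most 2.
Since 2 = old gcd 2, the gcd can only stay the same or decrease.

Answer: no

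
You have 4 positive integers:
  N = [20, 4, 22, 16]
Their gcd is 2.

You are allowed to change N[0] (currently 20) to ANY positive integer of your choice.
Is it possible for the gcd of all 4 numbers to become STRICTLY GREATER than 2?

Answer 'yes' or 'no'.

Answer: no

Derivation:
Current gcd = 2
gcd of all OTHER numbers (without N[0]=20): gcd([4, 22, 16]) = 2
The new gcd after any change is gcd(2, new_value).
This can be at most 2.
Since 2 = old gcd 2, the gcd can only stay the same or decrease.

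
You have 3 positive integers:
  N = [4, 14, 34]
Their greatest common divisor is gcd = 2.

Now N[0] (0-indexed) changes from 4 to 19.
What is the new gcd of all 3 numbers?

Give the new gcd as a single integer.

Numbers: [4, 14, 34], gcd = 2
Change: index 0, 4 -> 19
gcd of the OTHER numbers (without index 0): gcd([14, 34]) = 2
New gcd = gcd(g_others, new_val) = gcd(2, 19) = 1

Answer: 1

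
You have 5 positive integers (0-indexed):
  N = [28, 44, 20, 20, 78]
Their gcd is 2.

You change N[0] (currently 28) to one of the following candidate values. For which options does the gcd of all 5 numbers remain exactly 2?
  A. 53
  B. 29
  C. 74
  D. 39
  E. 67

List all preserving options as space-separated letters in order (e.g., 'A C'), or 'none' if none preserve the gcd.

Old gcd = 2; gcd of others (without N[0]) = 2
New gcd for candidate v: gcd(2, v). Preserves old gcd iff gcd(2, v) = 2.
  Option A: v=53, gcd(2,53)=1 -> changes
  Option B: v=29, gcd(2,29)=1 -> changes
  Option C: v=74, gcd(2,74)=2 -> preserves
  Option D: v=39, gcd(2,39)=1 -> changes
  Option E: v=67, gcd(2,67)=1 -> changes

Answer: C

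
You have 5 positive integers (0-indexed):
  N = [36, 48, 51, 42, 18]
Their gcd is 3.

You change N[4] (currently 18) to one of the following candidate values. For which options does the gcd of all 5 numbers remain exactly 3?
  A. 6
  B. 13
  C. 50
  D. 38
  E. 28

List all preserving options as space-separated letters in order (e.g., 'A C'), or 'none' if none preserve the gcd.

Old gcd = 3; gcd of others (without N[4]) = 3
New gcd for candidate v: gcd(3, v). Preserves old gcd iff gcd(3, v) = 3.
  Option A: v=6, gcd(3,6)=3 -> preserves
  Option B: v=13, gcd(3,13)=1 -> changes
  Option C: v=50, gcd(3,50)=1 -> changes
  Option D: v=38, gcd(3,38)=1 -> changes
  Option E: v=28, gcd(3,28)=1 -> changes

Answer: A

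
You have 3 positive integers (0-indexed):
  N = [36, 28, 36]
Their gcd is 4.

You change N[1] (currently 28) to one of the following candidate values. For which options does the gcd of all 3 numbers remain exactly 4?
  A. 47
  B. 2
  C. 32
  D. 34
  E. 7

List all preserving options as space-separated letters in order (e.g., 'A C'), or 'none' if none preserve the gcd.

Answer: C

Derivation:
Old gcd = 4; gcd of others (without N[1]) = 36
New gcd for candidate v: gcd(36, v). Preserves old gcd iff gcd(36, v) = 4.
  Option A: v=47, gcd(36,47)=1 -> changes
  Option B: v=2, gcd(36,2)=2 -> changes
  Option C: v=32, gcd(36,32)=4 -> preserves
  Option D: v=34, gcd(36,34)=2 -> changes
  Option E: v=7, gcd(36,7)=1 -> changes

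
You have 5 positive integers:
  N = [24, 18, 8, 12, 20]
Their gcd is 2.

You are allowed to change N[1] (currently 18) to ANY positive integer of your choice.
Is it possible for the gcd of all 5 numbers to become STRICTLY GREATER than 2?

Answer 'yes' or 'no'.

Current gcd = 2
gcd of all OTHER numbers (without N[1]=18): gcd([24, 8, 12, 20]) = 4
The new gcd after any change is gcd(4, new_value).
This can be at most 4.
Since 4 > old gcd 2, the gcd CAN increase (e.g., set N[1] = 4).

Answer: yes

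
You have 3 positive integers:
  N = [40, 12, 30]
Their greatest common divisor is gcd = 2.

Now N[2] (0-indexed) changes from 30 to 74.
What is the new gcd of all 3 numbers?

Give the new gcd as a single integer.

Numbers: [40, 12, 30], gcd = 2
Change: index 2, 30 -> 74
gcd of the OTHER numbers (without index 2): gcd([40, 12]) = 4
New gcd = gcd(g_others, new_val) = gcd(4, 74) = 2

Answer: 2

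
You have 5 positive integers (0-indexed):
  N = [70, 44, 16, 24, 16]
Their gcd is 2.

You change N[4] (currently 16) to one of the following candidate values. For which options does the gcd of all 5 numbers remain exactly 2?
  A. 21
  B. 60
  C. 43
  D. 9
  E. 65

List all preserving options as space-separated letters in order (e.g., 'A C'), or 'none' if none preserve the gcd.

Answer: B

Derivation:
Old gcd = 2; gcd of others (without N[4]) = 2
New gcd for candidate v: gcd(2, v). Preserves old gcd iff gcd(2, v) = 2.
  Option A: v=21, gcd(2,21)=1 -> changes
  Option B: v=60, gcd(2,60)=2 -> preserves
  Option C: v=43, gcd(2,43)=1 -> changes
  Option D: v=9, gcd(2,9)=1 -> changes
  Option E: v=65, gcd(2,65)=1 -> changes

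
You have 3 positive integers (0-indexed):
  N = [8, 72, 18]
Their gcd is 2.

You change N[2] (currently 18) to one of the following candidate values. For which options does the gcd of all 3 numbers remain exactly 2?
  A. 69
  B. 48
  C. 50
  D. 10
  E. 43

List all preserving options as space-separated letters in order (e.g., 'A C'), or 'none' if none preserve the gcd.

Old gcd = 2; gcd of others (without N[2]) = 8
New gcd for candidate v: gcd(8, v). Preserves old gcd iff gcd(8, v) = 2.
  Option A: v=69, gcd(8,69)=1 -> changes
  Option B: v=48, gcd(8,48)=8 -> changes
  Option C: v=50, gcd(8,50)=2 -> preserves
  Option D: v=10, gcd(8,10)=2 -> preserves
  Option E: v=43, gcd(8,43)=1 -> changes

Answer: C D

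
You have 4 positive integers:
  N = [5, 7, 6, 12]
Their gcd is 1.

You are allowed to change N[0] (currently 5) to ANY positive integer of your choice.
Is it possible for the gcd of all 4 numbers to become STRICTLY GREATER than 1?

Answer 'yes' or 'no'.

Answer: no

Derivation:
Current gcd = 1
gcd of all OTHER numbers (without N[0]=5): gcd([7, 6, 12]) = 1
The new gcd after any change is gcd(1, new_value).
This can be at most 1.
Since 1 = old gcd 1, the gcd can only stay the same or decrease.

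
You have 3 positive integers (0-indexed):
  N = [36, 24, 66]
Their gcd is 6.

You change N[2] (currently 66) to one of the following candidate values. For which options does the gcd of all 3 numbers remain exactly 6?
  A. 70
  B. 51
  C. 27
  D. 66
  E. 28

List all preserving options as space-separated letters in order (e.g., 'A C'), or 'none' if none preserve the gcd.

Answer: D

Derivation:
Old gcd = 6; gcd of others (without N[2]) = 12
New gcd for candidate v: gcd(12, v). Preserves old gcd iff gcd(12, v) = 6.
  Option A: v=70, gcd(12,70)=2 -> changes
  Option B: v=51, gcd(12,51)=3 -> changes
  Option C: v=27, gcd(12,27)=3 -> changes
  Option D: v=66, gcd(12,66)=6 -> preserves
  Option E: v=28, gcd(12,28)=4 -> changes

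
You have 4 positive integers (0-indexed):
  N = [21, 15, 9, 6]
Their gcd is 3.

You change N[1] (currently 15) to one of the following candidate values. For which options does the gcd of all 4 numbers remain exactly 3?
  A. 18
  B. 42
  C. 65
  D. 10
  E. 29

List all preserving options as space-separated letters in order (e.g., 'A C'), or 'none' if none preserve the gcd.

Old gcd = 3; gcd of others (without N[1]) = 3
New gcd for candidate v: gcd(3, v). Preserves old gcd iff gcd(3, v) = 3.
  Option A: v=18, gcd(3,18)=3 -> preserves
  Option B: v=42, gcd(3,42)=3 -> preserves
  Option C: v=65, gcd(3,65)=1 -> changes
  Option D: v=10, gcd(3,10)=1 -> changes
  Option E: v=29, gcd(3,29)=1 -> changes

Answer: A B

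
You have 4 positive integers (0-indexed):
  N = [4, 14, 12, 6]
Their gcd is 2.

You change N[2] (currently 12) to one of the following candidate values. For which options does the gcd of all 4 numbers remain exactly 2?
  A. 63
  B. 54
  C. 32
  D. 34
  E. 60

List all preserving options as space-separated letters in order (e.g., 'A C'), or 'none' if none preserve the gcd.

Old gcd = 2; gcd of others (without N[2]) = 2
New gcd for candidate v: gcd(2, v). Preserves old gcd iff gcd(2, v) = 2.
  Option A: v=63, gcd(2,63)=1 -> changes
  Option B: v=54, gcd(2,54)=2 -> preserves
  Option C: v=32, gcd(2,32)=2 -> preserves
  Option D: v=34, gcd(2,34)=2 -> preserves
  Option E: v=60, gcd(2,60)=2 -> preserves

Answer: B C D E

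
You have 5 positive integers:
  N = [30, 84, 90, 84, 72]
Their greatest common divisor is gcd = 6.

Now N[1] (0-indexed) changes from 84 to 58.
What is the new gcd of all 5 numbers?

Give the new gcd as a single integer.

Answer: 2

Derivation:
Numbers: [30, 84, 90, 84, 72], gcd = 6
Change: index 1, 84 -> 58
gcd of the OTHER numbers (without index 1): gcd([30, 90, 84, 72]) = 6
New gcd = gcd(g_others, new_val) = gcd(6, 58) = 2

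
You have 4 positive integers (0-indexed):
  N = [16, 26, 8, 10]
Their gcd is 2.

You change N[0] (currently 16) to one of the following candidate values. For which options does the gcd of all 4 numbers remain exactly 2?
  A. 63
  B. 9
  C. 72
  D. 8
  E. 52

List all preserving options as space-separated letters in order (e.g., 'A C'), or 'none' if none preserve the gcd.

Old gcd = 2; gcd of others (without N[0]) = 2
New gcd for candidate v: gcd(2, v). Preserves old gcd iff gcd(2, v) = 2.
  Option A: v=63, gcd(2,63)=1 -> changes
  Option B: v=9, gcd(2,9)=1 -> changes
  Option C: v=72, gcd(2,72)=2 -> preserves
  Option D: v=8, gcd(2,8)=2 -> preserves
  Option E: v=52, gcd(2,52)=2 -> preserves

Answer: C D E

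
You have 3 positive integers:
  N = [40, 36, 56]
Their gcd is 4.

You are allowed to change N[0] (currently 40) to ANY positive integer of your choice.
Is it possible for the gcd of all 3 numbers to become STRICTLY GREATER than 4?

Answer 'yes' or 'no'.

Answer: no

Derivation:
Current gcd = 4
gcd of all OTHER numbers (without N[0]=40): gcd([36, 56]) = 4
The new gcd after any change is gcd(4, new_value).
This can be at most 4.
Since 4 = old gcd 4, the gcd can only stay the same or decrease.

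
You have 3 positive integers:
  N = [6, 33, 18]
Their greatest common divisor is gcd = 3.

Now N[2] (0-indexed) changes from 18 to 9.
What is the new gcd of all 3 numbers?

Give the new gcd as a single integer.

Answer: 3

Derivation:
Numbers: [6, 33, 18], gcd = 3
Change: index 2, 18 -> 9
gcd of the OTHER numbers (without index 2): gcd([6, 33]) = 3
New gcd = gcd(g_others, new_val) = gcd(3, 9) = 3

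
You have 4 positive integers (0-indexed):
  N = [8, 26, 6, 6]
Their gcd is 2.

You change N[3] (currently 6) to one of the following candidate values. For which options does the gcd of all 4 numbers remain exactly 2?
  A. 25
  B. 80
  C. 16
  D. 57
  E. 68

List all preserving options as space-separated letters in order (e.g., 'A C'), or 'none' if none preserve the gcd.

Answer: B C E

Derivation:
Old gcd = 2; gcd of others (without N[3]) = 2
New gcd for candidate v: gcd(2, v). Preserves old gcd iff gcd(2, v) = 2.
  Option A: v=25, gcd(2,25)=1 -> changes
  Option B: v=80, gcd(2,80)=2 -> preserves
  Option C: v=16, gcd(2,16)=2 -> preserves
  Option D: v=57, gcd(2,57)=1 -> changes
  Option E: v=68, gcd(2,68)=2 -> preserves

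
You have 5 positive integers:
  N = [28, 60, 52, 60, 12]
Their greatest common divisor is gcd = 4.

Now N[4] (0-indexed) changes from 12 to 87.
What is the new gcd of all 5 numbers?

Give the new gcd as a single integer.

Numbers: [28, 60, 52, 60, 12], gcd = 4
Change: index 4, 12 -> 87
gcd of the OTHER numbers (without index 4): gcd([28, 60, 52, 60]) = 4
New gcd = gcd(g_others, new_val) = gcd(4, 87) = 1

Answer: 1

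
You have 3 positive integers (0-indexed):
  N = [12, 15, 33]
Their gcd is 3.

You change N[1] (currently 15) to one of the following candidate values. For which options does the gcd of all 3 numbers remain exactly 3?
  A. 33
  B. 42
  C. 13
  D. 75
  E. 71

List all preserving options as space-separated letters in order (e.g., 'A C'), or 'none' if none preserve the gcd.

Answer: A B D

Derivation:
Old gcd = 3; gcd of others (without N[1]) = 3
New gcd for candidate v: gcd(3, v). Preserves old gcd iff gcd(3, v) = 3.
  Option A: v=33, gcd(3,33)=3 -> preserves
  Option B: v=42, gcd(3,42)=3 -> preserves
  Option C: v=13, gcd(3,13)=1 -> changes
  Option D: v=75, gcd(3,75)=3 -> preserves
  Option E: v=71, gcd(3,71)=1 -> changes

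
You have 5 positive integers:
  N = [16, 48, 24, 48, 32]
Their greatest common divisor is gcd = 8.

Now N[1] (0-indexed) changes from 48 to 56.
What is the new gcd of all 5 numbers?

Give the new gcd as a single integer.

Numbers: [16, 48, 24, 48, 32], gcd = 8
Change: index 1, 48 -> 56
gcd of the OTHER numbers (without index 1): gcd([16, 24, 48, 32]) = 8
New gcd = gcd(g_others, new_val) = gcd(8, 56) = 8

Answer: 8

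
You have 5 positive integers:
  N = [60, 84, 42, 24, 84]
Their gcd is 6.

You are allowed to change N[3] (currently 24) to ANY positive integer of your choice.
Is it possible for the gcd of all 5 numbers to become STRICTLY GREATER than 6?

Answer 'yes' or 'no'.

Answer: no

Derivation:
Current gcd = 6
gcd of all OTHER numbers (without N[3]=24): gcd([60, 84, 42, 84]) = 6
The new gcd after any change is gcd(6, new_value).
This can be at most 6.
Since 6 = old gcd 6, the gcd can only stay the same or decrease.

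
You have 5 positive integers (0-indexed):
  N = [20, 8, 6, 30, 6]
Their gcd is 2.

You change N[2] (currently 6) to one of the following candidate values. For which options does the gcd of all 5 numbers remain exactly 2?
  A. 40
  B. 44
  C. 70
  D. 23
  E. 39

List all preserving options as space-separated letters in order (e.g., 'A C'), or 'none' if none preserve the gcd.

Answer: A B C

Derivation:
Old gcd = 2; gcd of others (without N[2]) = 2
New gcd for candidate v: gcd(2, v). Preserves old gcd iff gcd(2, v) = 2.
  Option A: v=40, gcd(2,40)=2 -> preserves
  Option B: v=44, gcd(2,44)=2 -> preserves
  Option C: v=70, gcd(2,70)=2 -> preserves
  Option D: v=23, gcd(2,23)=1 -> changes
  Option E: v=39, gcd(2,39)=1 -> changes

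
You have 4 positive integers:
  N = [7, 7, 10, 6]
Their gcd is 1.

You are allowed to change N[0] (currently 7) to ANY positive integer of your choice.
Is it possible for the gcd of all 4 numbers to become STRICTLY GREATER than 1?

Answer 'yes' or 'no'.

Current gcd = 1
gcd of all OTHER numbers (without N[0]=7): gcd([7, 10, 6]) = 1
The new gcd after any change is gcd(1, new_value).
This can be at most 1.
Since 1 = old gcd 1, the gcd can only stay the same or decrease.

Answer: no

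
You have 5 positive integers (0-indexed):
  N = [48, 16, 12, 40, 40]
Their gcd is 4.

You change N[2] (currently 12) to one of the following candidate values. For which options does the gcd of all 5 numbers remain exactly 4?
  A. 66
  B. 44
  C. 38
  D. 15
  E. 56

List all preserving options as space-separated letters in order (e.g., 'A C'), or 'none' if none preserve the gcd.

Answer: B

Derivation:
Old gcd = 4; gcd of others (without N[2]) = 8
New gcd for candidate v: gcd(8, v). Preserves old gcd iff gcd(8, v) = 4.
  Option A: v=66, gcd(8,66)=2 -> changes
  Option B: v=44, gcd(8,44)=4 -> preserves
  Option C: v=38, gcd(8,38)=2 -> changes
  Option D: v=15, gcd(8,15)=1 -> changes
  Option E: v=56, gcd(8,56)=8 -> changes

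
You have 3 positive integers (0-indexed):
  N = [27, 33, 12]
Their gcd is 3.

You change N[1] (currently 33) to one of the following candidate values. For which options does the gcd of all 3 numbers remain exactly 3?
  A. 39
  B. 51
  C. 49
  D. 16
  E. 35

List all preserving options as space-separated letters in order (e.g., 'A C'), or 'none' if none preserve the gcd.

Old gcd = 3; gcd of others (without N[1]) = 3
New gcd for candidate v: gcd(3, v). Preserves old gcd iff gcd(3, v) = 3.
  Option A: v=39, gcd(3,39)=3 -> preserves
  Option B: v=51, gcd(3,51)=3 -> preserves
  Option C: v=49, gcd(3,49)=1 -> changes
  Option D: v=16, gcd(3,16)=1 -> changes
  Option E: v=35, gcd(3,35)=1 -> changes

Answer: A B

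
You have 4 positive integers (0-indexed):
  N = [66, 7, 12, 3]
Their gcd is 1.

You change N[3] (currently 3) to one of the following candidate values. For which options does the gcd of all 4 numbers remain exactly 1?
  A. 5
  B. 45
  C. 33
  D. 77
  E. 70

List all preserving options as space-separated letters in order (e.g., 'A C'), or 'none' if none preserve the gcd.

Answer: A B C D E

Derivation:
Old gcd = 1; gcd of others (without N[3]) = 1
New gcd for candidate v: gcd(1, v). Preserves old gcd iff gcd(1, v) = 1.
  Option A: v=5, gcd(1,5)=1 -> preserves
  Option B: v=45, gcd(1,45)=1 -> preserves
  Option C: v=33, gcd(1,33)=1 -> preserves
  Option D: v=77, gcd(1,77)=1 -> preserves
  Option E: v=70, gcd(1,70)=1 -> preserves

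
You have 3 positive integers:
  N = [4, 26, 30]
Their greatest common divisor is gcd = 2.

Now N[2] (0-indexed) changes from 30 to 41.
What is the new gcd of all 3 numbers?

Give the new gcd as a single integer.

Answer: 1

Derivation:
Numbers: [4, 26, 30], gcd = 2
Change: index 2, 30 -> 41
gcd of the OTHER numbers (without index 2): gcd([4, 26]) = 2
New gcd = gcd(g_others, new_val) = gcd(2, 41) = 1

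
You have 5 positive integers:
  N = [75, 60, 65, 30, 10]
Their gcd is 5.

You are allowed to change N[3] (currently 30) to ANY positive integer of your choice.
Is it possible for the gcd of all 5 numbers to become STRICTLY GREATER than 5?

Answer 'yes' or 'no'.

Current gcd = 5
gcd of all OTHER numbers (without N[3]=30): gcd([75, 60, 65, 10]) = 5
The new gcd after any change is gcd(5, new_value).
This can be at most 5.
Since 5 = old gcd 5, the gcd can only stay the same or decrease.

Answer: no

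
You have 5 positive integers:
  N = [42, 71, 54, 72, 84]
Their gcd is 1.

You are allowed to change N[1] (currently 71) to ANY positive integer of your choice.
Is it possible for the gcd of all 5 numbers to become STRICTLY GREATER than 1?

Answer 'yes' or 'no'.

Answer: yes

Derivation:
Current gcd = 1
gcd of all OTHER numbers (without N[1]=71): gcd([42, 54, 72, 84]) = 6
The new gcd after any change is gcd(6, new_value).
This can be at most 6.
Since 6 > old gcd 1, the gcd CAN increase (e.g., set N[1] = 6).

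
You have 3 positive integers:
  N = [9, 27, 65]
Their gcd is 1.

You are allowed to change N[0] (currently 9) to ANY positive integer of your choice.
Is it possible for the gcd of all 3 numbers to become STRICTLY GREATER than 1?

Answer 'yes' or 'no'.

Current gcd = 1
gcd of all OTHER numbers (without N[0]=9): gcd([27, 65]) = 1
The new gcd after any change is gcd(1, new_value).
This can be at most 1.
Since 1 = old gcd 1, the gcd can only stay the same or decrease.

Answer: no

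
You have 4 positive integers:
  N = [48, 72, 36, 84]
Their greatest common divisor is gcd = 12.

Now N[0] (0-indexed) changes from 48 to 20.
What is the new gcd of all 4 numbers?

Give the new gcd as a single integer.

Answer: 4

Derivation:
Numbers: [48, 72, 36, 84], gcd = 12
Change: index 0, 48 -> 20
gcd of the OTHER numbers (without index 0): gcd([72, 36, 84]) = 12
New gcd = gcd(g_others, new_val) = gcd(12, 20) = 4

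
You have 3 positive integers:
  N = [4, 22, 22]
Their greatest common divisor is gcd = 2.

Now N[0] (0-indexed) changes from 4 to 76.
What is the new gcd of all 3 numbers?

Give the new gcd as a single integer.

Answer: 2

Derivation:
Numbers: [4, 22, 22], gcd = 2
Change: index 0, 4 -> 76
gcd of the OTHER numbers (without index 0): gcd([22, 22]) = 22
New gcd = gcd(g_others, new_val) = gcd(22, 76) = 2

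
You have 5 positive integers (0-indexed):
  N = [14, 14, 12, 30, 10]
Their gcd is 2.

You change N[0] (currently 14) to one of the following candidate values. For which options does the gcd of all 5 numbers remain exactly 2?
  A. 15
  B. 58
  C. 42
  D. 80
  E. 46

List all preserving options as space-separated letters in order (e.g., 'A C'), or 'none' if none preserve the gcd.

Old gcd = 2; gcd of others (without N[0]) = 2
New gcd for candidate v: gcd(2, v). Preserves old gcd iff gcd(2, v) = 2.
  Option A: v=15, gcd(2,15)=1 -> changes
  Option B: v=58, gcd(2,58)=2 -> preserves
  Option C: v=42, gcd(2,42)=2 -> preserves
  Option D: v=80, gcd(2,80)=2 -> preserves
  Option E: v=46, gcd(2,46)=2 -> preserves

Answer: B C D E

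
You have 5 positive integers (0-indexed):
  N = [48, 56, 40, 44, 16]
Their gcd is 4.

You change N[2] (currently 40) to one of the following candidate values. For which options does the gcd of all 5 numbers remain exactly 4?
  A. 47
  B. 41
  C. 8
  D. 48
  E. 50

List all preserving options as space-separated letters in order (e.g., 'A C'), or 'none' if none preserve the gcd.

Old gcd = 4; gcd of others (without N[2]) = 4
New gcd for candidate v: gcd(4, v). Preserves old gcd iff gcd(4, v) = 4.
  Option A: v=47, gcd(4,47)=1 -> changes
  Option B: v=41, gcd(4,41)=1 -> changes
  Option C: v=8, gcd(4,8)=4 -> preserves
  Option D: v=48, gcd(4,48)=4 -> preserves
  Option E: v=50, gcd(4,50)=2 -> changes

Answer: C D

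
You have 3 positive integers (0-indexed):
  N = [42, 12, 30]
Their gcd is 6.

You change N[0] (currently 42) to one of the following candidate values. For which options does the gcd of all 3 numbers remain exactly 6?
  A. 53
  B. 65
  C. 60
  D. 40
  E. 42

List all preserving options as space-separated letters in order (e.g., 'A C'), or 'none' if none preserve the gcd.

Old gcd = 6; gcd of others (without N[0]) = 6
New gcd for candidate v: gcd(6, v). Preserves old gcd iff gcd(6, v) = 6.
  Option A: v=53, gcd(6,53)=1 -> changes
  Option B: v=65, gcd(6,65)=1 -> changes
  Option C: v=60, gcd(6,60)=6 -> preserves
  Option D: v=40, gcd(6,40)=2 -> changes
  Option E: v=42, gcd(6,42)=6 -> preserves

Answer: C E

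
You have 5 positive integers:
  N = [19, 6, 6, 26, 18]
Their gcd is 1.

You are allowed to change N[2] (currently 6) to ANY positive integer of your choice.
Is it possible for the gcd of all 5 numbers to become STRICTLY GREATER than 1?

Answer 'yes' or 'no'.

Current gcd = 1
gcd of all OTHER numbers (without N[2]=6): gcd([19, 6, 26, 18]) = 1
The new gcd after any change is gcd(1, new_value).
This can be at most 1.
Since 1 = old gcd 1, the gcd can only stay the same or decrease.

Answer: no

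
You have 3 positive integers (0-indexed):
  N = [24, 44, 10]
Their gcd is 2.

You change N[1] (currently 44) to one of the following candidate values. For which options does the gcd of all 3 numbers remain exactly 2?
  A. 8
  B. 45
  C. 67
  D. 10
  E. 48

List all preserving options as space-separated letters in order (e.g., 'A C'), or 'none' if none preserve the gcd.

Answer: A D E

Derivation:
Old gcd = 2; gcd of others (without N[1]) = 2
New gcd for candidate v: gcd(2, v). Preserves old gcd iff gcd(2, v) = 2.
  Option A: v=8, gcd(2,8)=2 -> preserves
  Option B: v=45, gcd(2,45)=1 -> changes
  Option C: v=67, gcd(2,67)=1 -> changes
  Option D: v=10, gcd(2,10)=2 -> preserves
  Option E: v=48, gcd(2,48)=2 -> preserves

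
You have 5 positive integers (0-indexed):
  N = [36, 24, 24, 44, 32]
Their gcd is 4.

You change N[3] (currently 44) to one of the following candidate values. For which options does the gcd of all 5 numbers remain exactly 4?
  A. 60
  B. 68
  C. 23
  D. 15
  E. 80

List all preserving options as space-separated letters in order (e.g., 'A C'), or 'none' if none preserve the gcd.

Old gcd = 4; gcd of others (without N[3]) = 4
New gcd for candidate v: gcd(4, v). Preserves old gcd iff gcd(4, v) = 4.
  Option A: v=60, gcd(4,60)=4 -> preserves
  Option B: v=68, gcd(4,68)=4 -> preserves
  Option C: v=23, gcd(4,23)=1 -> changes
  Option D: v=15, gcd(4,15)=1 -> changes
  Option E: v=80, gcd(4,80)=4 -> preserves

Answer: A B E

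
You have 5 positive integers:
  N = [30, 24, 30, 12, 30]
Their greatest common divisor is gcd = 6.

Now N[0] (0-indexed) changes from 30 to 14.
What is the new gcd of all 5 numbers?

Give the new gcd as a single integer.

Answer: 2

Derivation:
Numbers: [30, 24, 30, 12, 30], gcd = 6
Change: index 0, 30 -> 14
gcd of the OTHER numbers (without index 0): gcd([24, 30, 12, 30]) = 6
New gcd = gcd(g_others, new_val) = gcd(6, 14) = 2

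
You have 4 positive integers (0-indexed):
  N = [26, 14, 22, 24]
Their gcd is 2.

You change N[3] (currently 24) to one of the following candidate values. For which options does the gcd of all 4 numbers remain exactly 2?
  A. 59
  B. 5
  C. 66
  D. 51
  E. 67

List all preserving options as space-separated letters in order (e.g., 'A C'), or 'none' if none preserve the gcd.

Old gcd = 2; gcd of others (without N[3]) = 2
New gcd for candidate v: gcd(2, v). Preserves old gcd iff gcd(2, v) = 2.
  Option A: v=59, gcd(2,59)=1 -> changes
  Option B: v=5, gcd(2,5)=1 -> changes
  Option C: v=66, gcd(2,66)=2 -> preserves
  Option D: v=51, gcd(2,51)=1 -> changes
  Option E: v=67, gcd(2,67)=1 -> changes

Answer: C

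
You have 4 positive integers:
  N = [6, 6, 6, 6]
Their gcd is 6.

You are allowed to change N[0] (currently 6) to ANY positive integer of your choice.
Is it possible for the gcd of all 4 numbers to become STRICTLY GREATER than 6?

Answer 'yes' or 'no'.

Current gcd = 6
gcd of all OTHER numbers (without N[0]=6): gcd([6, 6, 6]) = 6
The new gcd after any change is gcd(6, new_value).
This can be at most 6.
Since 6 = old gcd 6, the gcd can only stay the same or decrease.

Answer: no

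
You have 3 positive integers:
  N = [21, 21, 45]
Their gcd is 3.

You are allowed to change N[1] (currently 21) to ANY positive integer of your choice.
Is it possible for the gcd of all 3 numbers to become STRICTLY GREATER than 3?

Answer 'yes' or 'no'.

Answer: no

Derivation:
Current gcd = 3
gcd of all OTHER numbers (without N[1]=21): gcd([21, 45]) = 3
The new gcd after any change is gcd(3, new_value).
This can be at most 3.
Since 3 = old gcd 3, the gcd can only stay the same or decrease.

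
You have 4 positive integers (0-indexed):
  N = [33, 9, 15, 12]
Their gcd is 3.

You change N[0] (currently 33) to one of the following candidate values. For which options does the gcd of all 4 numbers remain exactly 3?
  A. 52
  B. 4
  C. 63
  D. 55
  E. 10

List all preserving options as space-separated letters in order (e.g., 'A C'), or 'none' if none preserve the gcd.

Answer: C

Derivation:
Old gcd = 3; gcd of others (without N[0]) = 3
New gcd for candidate v: gcd(3, v). Preserves old gcd iff gcd(3, v) = 3.
  Option A: v=52, gcd(3,52)=1 -> changes
  Option B: v=4, gcd(3,4)=1 -> changes
  Option C: v=63, gcd(3,63)=3 -> preserves
  Option D: v=55, gcd(3,55)=1 -> changes
  Option E: v=10, gcd(3,10)=1 -> changes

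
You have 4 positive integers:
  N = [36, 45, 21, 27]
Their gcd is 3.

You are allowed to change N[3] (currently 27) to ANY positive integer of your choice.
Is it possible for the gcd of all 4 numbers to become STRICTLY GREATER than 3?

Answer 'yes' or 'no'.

Answer: no

Derivation:
Current gcd = 3
gcd of all OTHER numbers (without N[3]=27): gcd([36, 45, 21]) = 3
The new gcd after any change is gcd(3, new_value).
This can be at most 3.
Since 3 = old gcd 3, the gcd can only stay the same or decrease.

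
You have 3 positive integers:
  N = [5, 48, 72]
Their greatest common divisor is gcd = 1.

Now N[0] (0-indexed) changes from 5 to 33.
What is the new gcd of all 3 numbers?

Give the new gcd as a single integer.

Answer: 3

Derivation:
Numbers: [5, 48, 72], gcd = 1
Change: index 0, 5 -> 33
gcd of the OTHER numbers (without index 0): gcd([48, 72]) = 24
New gcd = gcd(g_others, new_val) = gcd(24, 33) = 3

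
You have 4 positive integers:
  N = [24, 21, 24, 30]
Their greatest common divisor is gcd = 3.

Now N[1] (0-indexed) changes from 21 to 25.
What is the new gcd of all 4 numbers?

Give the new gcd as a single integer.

Answer: 1

Derivation:
Numbers: [24, 21, 24, 30], gcd = 3
Change: index 1, 21 -> 25
gcd of the OTHER numbers (without index 1): gcd([24, 24, 30]) = 6
New gcd = gcd(g_others, new_val) = gcd(6, 25) = 1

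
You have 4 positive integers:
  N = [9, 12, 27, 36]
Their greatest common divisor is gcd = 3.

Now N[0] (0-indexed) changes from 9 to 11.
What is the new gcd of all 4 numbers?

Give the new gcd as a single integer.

Numbers: [9, 12, 27, 36], gcd = 3
Change: index 0, 9 -> 11
gcd of the OTHER numbers (without index 0): gcd([12, 27, 36]) = 3
New gcd = gcd(g_others, new_val) = gcd(3, 11) = 1

Answer: 1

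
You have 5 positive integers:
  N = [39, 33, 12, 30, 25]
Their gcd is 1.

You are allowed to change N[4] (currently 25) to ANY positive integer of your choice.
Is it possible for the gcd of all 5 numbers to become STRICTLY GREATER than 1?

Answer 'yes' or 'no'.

Answer: yes

Derivation:
Current gcd = 1
gcd of all OTHER numbers (without N[4]=25): gcd([39, 33, 12, 30]) = 3
The new gcd after any change is gcd(3, new_value).
This can be at most 3.
Since 3 > old gcd 1, the gcd CAN increase (e.g., set N[4] = 3).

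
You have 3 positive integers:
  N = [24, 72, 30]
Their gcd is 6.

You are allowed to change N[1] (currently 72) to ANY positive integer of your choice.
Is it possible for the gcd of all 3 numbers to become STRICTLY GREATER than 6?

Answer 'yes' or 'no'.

Answer: no

Derivation:
Current gcd = 6
gcd of all OTHER numbers (without N[1]=72): gcd([24, 30]) = 6
The new gcd after any change is gcd(6, new_value).
This can be at most 6.
Since 6 = old gcd 6, the gcd can only stay the same or decrease.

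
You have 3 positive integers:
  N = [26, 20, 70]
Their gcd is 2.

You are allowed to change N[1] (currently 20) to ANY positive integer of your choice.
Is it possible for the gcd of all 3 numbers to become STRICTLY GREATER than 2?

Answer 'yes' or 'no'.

Answer: no

Derivation:
Current gcd = 2
gcd of all OTHER numbers (without N[1]=20): gcd([26, 70]) = 2
The new gcd after any change is gcd(2, new_value).
This can be at most 2.
Since 2 = old gcd 2, the gcd can only stay the same or decrease.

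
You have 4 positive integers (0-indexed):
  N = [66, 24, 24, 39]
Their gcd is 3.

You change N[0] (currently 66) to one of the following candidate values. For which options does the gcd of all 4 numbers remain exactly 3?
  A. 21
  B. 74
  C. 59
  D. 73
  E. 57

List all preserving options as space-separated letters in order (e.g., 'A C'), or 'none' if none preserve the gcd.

Old gcd = 3; gcd of others (without N[0]) = 3
New gcd for candidate v: gcd(3, v). Preserves old gcd iff gcd(3, v) = 3.
  Option A: v=21, gcd(3,21)=3 -> preserves
  Option B: v=74, gcd(3,74)=1 -> changes
  Option C: v=59, gcd(3,59)=1 -> changes
  Option D: v=73, gcd(3,73)=1 -> changes
  Option E: v=57, gcd(3,57)=3 -> preserves

Answer: A E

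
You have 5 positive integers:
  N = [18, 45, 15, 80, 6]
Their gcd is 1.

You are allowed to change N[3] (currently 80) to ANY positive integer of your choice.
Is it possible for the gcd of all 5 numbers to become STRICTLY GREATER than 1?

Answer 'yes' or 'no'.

Current gcd = 1
gcd of all OTHER numbers (without N[3]=80): gcd([18, 45, 15, 6]) = 3
The new gcd after any change is gcd(3, new_value).
This can be at most 3.
Since 3 > old gcd 1, the gcd CAN increase (e.g., set N[3] = 3).

Answer: yes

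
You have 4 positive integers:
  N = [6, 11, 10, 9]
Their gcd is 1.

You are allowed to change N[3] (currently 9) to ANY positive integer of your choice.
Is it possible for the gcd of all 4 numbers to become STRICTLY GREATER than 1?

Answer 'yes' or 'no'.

Current gcd = 1
gcd of all OTHER numbers (without N[3]=9): gcd([6, 11, 10]) = 1
The new gcd after any change is gcd(1, new_value).
This can be at most 1.
Since 1 = old gcd 1, the gcd can only stay the same or decrease.

Answer: no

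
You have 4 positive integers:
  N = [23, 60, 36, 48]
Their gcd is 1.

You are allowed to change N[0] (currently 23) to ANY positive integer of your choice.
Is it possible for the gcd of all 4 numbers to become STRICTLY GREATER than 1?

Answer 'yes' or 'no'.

Current gcd = 1
gcd of all OTHER numbers (without N[0]=23): gcd([60, 36, 48]) = 12
The new gcd after any change is gcd(12, new_value).
This can be at most 12.
Since 12 > old gcd 1, the gcd CAN increase (e.g., set N[0] = 12).

Answer: yes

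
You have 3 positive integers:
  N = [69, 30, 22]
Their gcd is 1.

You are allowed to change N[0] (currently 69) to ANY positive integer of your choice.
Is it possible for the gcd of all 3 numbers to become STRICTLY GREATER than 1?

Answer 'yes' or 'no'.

Current gcd = 1
gcd of all OTHER numbers (without N[0]=69): gcd([30, 22]) = 2
The new gcd after any change is gcd(2, new_value).
This can be at most 2.
Since 2 > old gcd 1, the gcd CAN increase (e.g., set N[0] = 2).

Answer: yes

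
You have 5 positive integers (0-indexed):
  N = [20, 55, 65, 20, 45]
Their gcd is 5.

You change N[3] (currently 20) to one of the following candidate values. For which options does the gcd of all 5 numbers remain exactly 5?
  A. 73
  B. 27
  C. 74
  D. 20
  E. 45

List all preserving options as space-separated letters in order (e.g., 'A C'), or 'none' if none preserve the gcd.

Answer: D E

Derivation:
Old gcd = 5; gcd of others (without N[3]) = 5
New gcd for candidate v: gcd(5, v). Preserves old gcd iff gcd(5, v) = 5.
  Option A: v=73, gcd(5,73)=1 -> changes
  Option B: v=27, gcd(5,27)=1 -> changes
  Option C: v=74, gcd(5,74)=1 -> changes
  Option D: v=20, gcd(5,20)=5 -> preserves
  Option E: v=45, gcd(5,45)=5 -> preserves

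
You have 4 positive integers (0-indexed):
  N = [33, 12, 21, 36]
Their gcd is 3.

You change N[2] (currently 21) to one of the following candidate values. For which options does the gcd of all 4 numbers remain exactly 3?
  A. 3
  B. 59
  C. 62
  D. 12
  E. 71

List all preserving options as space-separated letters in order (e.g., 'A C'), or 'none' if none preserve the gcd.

Answer: A D

Derivation:
Old gcd = 3; gcd of others (without N[2]) = 3
New gcd for candidate v: gcd(3, v). Preserves old gcd iff gcd(3, v) = 3.
  Option A: v=3, gcd(3,3)=3 -> preserves
  Option B: v=59, gcd(3,59)=1 -> changes
  Option C: v=62, gcd(3,62)=1 -> changes
  Option D: v=12, gcd(3,12)=3 -> preserves
  Option E: v=71, gcd(3,71)=1 -> changes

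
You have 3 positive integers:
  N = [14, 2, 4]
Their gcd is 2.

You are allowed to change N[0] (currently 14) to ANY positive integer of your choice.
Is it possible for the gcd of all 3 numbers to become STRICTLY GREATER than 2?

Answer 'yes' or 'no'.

Answer: no

Derivation:
Current gcd = 2
gcd of all OTHER numbers (without N[0]=14): gcd([2, 4]) = 2
The new gcd after any change is gcd(2, new_value).
This can be at most 2.
Since 2 = old gcd 2, the gcd can only stay the same or decrease.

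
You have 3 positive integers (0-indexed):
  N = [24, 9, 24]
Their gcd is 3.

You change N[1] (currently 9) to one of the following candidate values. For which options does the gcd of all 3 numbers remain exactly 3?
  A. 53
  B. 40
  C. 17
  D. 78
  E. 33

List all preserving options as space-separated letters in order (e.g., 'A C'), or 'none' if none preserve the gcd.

Answer: E

Derivation:
Old gcd = 3; gcd of others (without N[1]) = 24
New gcd for candidate v: gcd(24, v). Preserves old gcd iff gcd(24, v) = 3.
  Option A: v=53, gcd(24,53)=1 -> changes
  Option B: v=40, gcd(24,40)=8 -> changes
  Option C: v=17, gcd(24,17)=1 -> changes
  Option D: v=78, gcd(24,78)=6 -> changes
  Option E: v=33, gcd(24,33)=3 -> preserves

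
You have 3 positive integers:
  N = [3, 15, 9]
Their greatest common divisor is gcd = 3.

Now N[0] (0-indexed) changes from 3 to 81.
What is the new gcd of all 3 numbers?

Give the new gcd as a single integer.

Answer: 3

Derivation:
Numbers: [3, 15, 9], gcd = 3
Change: index 0, 3 -> 81
gcd of the OTHER numbers (without index 0): gcd([15, 9]) = 3
New gcd = gcd(g_others, new_val) = gcd(3, 81) = 3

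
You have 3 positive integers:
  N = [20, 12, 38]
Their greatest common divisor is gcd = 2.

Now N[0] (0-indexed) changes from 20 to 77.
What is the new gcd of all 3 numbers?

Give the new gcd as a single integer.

Answer: 1

Derivation:
Numbers: [20, 12, 38], gcd = 2
Change: index 0, 20 -> 77
gcd of the OTHER numbers (without index 0): gcd([12, 38]) = 2
New gcd = gcd(g_others, new_val) = gcd(2, 77) = 1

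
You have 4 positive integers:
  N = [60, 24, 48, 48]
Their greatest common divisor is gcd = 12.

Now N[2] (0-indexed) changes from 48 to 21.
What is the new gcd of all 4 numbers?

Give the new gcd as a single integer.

Answer: 3

Derivation:
Numbers: [60, 24, 48, 48], gcd = 12
Change: index 2, 48 -> 21
gcd of the OTHER numbers (without index 2): gcd([60, 24, 48]) = 12
New gcd = gcd(g_others, new_val) = gcd(12, 21) = 3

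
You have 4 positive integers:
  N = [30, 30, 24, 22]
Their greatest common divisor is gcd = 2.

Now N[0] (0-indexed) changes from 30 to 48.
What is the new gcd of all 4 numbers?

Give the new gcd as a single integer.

Numbers: [30, 30, 24, 22], gcd = 2
Change: index 0, 30 -> 48
gcd of the OTHER numbers (without index 0): gcd([30, 24, 22]) = 2
New gcd = gcd(g_others, new_val) = gcd(2, 48) = 2

Answer: 2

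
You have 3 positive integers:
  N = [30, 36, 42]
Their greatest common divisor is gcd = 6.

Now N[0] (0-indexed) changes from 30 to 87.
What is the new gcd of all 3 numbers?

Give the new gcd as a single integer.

Numbers: [30, 36, 42], gcd = 6
Change: index 0, 30 -> 87
gcd of the OTHER numbers (without index 0): gcd([36, 42]) = 6
New gcd = gcd(g_others, new_val) = gcd(6, 87) = 3

Answer: 3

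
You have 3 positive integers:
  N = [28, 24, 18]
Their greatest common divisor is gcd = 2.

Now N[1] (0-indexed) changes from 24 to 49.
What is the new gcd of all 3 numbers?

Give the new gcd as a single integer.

Numbers: [28, 24, 18], gcd = 2
Change: index 1, 24 -> 49
gcd of the OTHER numbers (without index 1): gcd([28, 18]) = 2
New gcd = gcd(g_others, new_val) = gcd(2, 49) = 1

Answer: 1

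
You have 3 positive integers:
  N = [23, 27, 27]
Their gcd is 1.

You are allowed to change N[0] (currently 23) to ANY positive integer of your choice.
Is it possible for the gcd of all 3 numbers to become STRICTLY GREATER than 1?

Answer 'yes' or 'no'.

Answer: yes

Derivation:
Current gcd = 1
gcd of all OTHER numbers (without N[0]=23): gcd([27, 27]) = 27
The new gcd after any change is gcd(27, new_value).
This can be at most 27.
Since 27 > old gcd 1, the gcd CAN increase (e.g., set N[0] = 27).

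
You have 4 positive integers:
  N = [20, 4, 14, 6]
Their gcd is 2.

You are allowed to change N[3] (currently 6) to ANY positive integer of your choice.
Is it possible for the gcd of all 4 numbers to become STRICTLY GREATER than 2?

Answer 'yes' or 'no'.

Answer: no

Derivation:
Current gcd = 2
gcd of all OTHER numbers (without N[3]=6): gcd([20, 4, 14]) = 2
The new gcd after any change is gcd(2, new_value).
This can be at most 2.
Since 2 = old gcd 2, the gcd can only stay the same or decrease.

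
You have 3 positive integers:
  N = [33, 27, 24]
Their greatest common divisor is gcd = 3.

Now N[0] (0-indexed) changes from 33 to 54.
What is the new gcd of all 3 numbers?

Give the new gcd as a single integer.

Answer: 3

Derivation:
Numbers: [33, 27, 24], gcd = 3
Change: index 0, 33 -> 54
gcd of the OTHER numbers (without index 0): gcd([27, 24]) = 3
New gcd = gcd(g_others, new_val) = gcd(3, 54) = 3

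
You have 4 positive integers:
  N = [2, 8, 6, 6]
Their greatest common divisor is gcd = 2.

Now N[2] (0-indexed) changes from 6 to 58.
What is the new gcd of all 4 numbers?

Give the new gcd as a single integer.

Numbers: [2, 8, 6, 6], gcd = 2
Change: index 2, 6 -> 58
gcd of the OTHER numbers (without index 2): gcd([2, 8, 6]) = 2
New gcd = gcd(g_others, new_val) = gcd(2, 58) = 2

Answer: 2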